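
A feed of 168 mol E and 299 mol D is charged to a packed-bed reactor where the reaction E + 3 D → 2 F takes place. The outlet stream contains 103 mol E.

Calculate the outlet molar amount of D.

For E: n = n₀ − 1ξ → 103 = 168 − 1ξ, giving ξ = 65 mol.
Outlet amounts (n = n₀ + ν ξ):
  E: 168 − 1(65) = 103
  D: 299 − 3(65) = 104
  F: 0 + 2(65) = 130

104 mol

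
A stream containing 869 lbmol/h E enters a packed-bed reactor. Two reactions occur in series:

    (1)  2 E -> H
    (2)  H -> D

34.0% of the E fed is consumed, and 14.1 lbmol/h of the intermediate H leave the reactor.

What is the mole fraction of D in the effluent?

Conversion of E: E consumed = 2ξ₁ = 0.34 × 869 → ξ₁ = 147.7 lbmol/h.
H balance: n_H = 0 + 1ξ₁ − 1ξ₂ = 14.1 → ξ₂ = (1·147.7 − 14.1)/1 = 133.6 lbmol/h.
Outlet amounts (n = n₀ + Σ ν·ξ):
  E: 869 − 2(147.7) = 573.5
  H: 0 + 1(147.7) − 1(133.6) = 14.1
  D: 0 + 1(133.6) = 133.6
Total out = 721.3 lbmol/h; y_D = 133.6 / 721.3 = 0.1853.

0.185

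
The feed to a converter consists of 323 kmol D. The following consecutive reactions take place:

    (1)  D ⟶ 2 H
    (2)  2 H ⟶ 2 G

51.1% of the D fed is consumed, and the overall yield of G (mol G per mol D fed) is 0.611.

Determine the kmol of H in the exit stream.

133 kmol

Conversion of D: D consumed = 1ξ₁ = 0.511 × 323 → ξ₁ = 165.1 kmol.
Yield of G: 2ξ₂ / 323 = 0.611 → ξ₂ = 98.68 kmol.
Outlet amounts (n = n₀ + Σ ν·ξ):
  D: 323 − 1(165.1) = 157.9
  H: 0 + 2(165.1) − 2(98.68) = 132.8
  G: 0 + 2(98.68) = 197.4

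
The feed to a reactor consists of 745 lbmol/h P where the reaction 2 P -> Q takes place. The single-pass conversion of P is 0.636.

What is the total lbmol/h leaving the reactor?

P reacted = 0.636 × 745 = 473.8 lbmol/h; ν_P = −2, so ξ = 473.8/2 = 236.9 lbmol/h.
Outlet amounts (n = n₀ + ν ξ):
  P: 745 − 2(236.9) = 271.2
  Q: 0 + 1(236.9) = 236.9
Total out = 271.2 + 236.9 = 508.1 lbmol/h.

508 lbmol/h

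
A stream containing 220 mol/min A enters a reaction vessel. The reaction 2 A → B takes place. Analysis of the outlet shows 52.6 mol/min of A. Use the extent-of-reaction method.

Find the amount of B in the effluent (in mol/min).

83.7 mol/min

For A: n = n₀ − 2ξ → 52.6 = 220 − 2ξ, giving ξ = 83.7 mol/min.
Outlet amounts (n = n₀ + ν ξ):
  A: 220 − 2(83.7) = 52.6
  B: 0 + 1(83.7) = 83.7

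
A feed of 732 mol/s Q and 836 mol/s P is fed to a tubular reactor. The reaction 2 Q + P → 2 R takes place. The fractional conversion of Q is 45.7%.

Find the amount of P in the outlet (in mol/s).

Q reacted = 0.457 × 732 = 334.5 mol/s; ν_Q = −2, so ξ = 334.5/2 = 167.3 mol/s.
Outlet amounts (n = n₀ + ν ξ):
  Q: 732 − 2(167.3) = 397.5
  P: 836 − 1(167.3) = 668.7
  R: 0 + 2(167.3) = 334.5

669 mol/s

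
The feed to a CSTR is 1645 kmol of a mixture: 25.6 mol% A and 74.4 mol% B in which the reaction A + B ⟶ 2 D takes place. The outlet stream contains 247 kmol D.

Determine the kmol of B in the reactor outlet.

For D: n = n₀ + 2ξ → 247 = 0 + 2ξ, giving ξ = 123.5 kmol.
Outlet amounts (n = n₀ + ν ξ):
  A: 421.1 − 1(123.5) = 297.6
  B: 1224 − 1(123.5) = 1100
  D: 0 + 2(123.5) = 247

1100 kmol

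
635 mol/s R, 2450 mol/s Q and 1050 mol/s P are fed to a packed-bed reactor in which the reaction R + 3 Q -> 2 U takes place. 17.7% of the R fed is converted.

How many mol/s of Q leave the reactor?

R reacted = 0.177 × 635 = 112.4 mol/s; ν_R = −1, so ξ = 112.4/1 = 112.4 mol/s.
Outlet amounts (n = n₀ + ν ξ):
  R: 635 − 1(112.4) = 522.6
  Q: 2450 − 3(112.4) = 2113
  U: 0 + 2(112.4) = 224.8
  P: 1050 (inert)

2110 mol/s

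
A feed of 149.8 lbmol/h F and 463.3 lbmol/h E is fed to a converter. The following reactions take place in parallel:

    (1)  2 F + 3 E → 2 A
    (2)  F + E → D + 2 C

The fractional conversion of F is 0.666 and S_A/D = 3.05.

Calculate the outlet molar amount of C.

49.3 lbmol/h

Conversion of F: F consumed = 0.666 × 149.8 = 99.77 lbmol/h = 2ξ₁ + 1ξ₂.
Selectivity: 2ξ₁ / (1ξ₂) = 3.05 → ξ₁ = 1.525 ξ₂.
Substitute: (2·1.525 + 1) ξ₂ = 99.77 → ξ₂ = 24.63 lbmol/h, ξ₁ = 37.57 lbmol/h.
Outlet amounts (n = n₀ + Σ ν·ξ):
  F: 149.8 − 2(37.57) − 1(24.63) = 50.03
  E: 463.3 − 3(37.57) − 1(24.63) = 326
  A: 0 + 2(37.57) = 75.13
  D: 0 + 1(24.63) = 24.63
  C: 0 + 2(24.63) = 49.27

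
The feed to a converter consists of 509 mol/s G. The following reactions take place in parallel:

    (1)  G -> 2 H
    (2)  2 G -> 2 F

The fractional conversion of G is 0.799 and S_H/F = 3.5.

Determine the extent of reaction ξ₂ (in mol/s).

Conversion of G: G consumed = 0.799 × 509 = 406.7 mol/s = 1ξ₁ + 2ξ₂.
Selectivity: 2ξ₁ / (2ξ₂) = 3.5 → ξ₁ = 3.5 ξ₂.
Substitute: (1·3.5 + 2) ξ₂ = 406.7 → ξ₂ = 73.94 mol/s, ξ₁ = 258.8 mol/s.
Outlet amounts (n = n₀ + Σ ν·ξ):
  G: 509 − 1(258.8) − 2(73.94) = 102.3
  H: 0 + 2(258.8) = 517.6
  F: 0 + 2(73.94) = 147.9

ξ₂ = 73.9 mol/s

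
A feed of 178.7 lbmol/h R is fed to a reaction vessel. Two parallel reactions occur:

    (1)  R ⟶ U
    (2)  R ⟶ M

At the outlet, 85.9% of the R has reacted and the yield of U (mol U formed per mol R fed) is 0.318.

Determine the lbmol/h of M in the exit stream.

Yield of U: 1ξ₁ / 178.7 = 0.318 → ξ₁ = 56.83 lbmol/h.
Conversion of R: 1ξ₁ + 1ξ₂ = 0.859 × 178.7 = 153.5 → ξ₂ = 96.68 lbmol/h.
Outlet amounts (n = n₀ + Σ ν·ξ):
  R: 178.7 − 1(56.83) − 1(96.68) = 25.2
  U: 0 + 1(56.83) = 56.83
  M: 0 + 1(96.68) = 96.68

96.7 lbmol/h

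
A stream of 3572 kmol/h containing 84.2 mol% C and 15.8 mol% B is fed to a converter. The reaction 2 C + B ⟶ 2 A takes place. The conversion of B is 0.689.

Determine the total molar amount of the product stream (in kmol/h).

B reacted = 0.689 × 564.4 = 388.9 kmol/h; ν_B = −1, so ξ = 388.9/1 = 388.9 kmol/h.
Outlet amounts (n = n₀ + ν ξ):
  C: 3008 − 2(388.9) = 2230
  B: 564.4 − 1(388.9) = 175.5
  A: 0 + 2(388.9) = 777.7
Total out = 2230 + 175.5 + 777.7 = 3183 kmol/h.

3180 kmol/h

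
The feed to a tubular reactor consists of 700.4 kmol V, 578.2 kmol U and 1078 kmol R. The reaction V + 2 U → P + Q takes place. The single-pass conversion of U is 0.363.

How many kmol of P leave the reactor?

U reacted = 0.363 × 578.2 = 209.9 kmol; ν_U = −2, so ξ = 209.9/2 = 104.9 kmol.
Outlet amounts (n = n₀ + ν ξ):
  V: 700.4 − 1(104.9) = 595.5
  U: 578.2 − 2(104.9) = 368.3
  P: 0 + 1(104.9) = 104.9
  Q: 0 + 1(104.9) = 104.9
  R: 1078 (inert)

105 kmol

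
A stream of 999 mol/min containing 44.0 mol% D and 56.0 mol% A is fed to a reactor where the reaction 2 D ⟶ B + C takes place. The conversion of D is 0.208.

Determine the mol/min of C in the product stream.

D reacted = 0.208 × 439.6 = 91.43 mol/min; ν_D = −2, so ξ = 91.43/2 = 45.71 mol/min.
Outlet amounts (n = n₀ + ν ξ):
  D: 439.6 − 2(45.71) = 348.1
  B: 0 + 1(45.71) = 45.71
  C: 0 + 1(45.71) = 45.71
  A: 559.4 (inert)

45.7 mol/min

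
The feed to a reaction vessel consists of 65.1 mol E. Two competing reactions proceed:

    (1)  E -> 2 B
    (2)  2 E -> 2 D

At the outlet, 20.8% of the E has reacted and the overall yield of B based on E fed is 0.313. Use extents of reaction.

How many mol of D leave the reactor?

3.35 mol

Yield of B: 2ξ₁ / 65.1 = 0.313 → ξ₁ = 10.19 mol.
Conversion of E: 1ξ₁ + 2ξ₂ = 0.208 × 65.1 = 13.54 → ξ₂ = 1.676 mol.
Outlet amounts (n = n₀ + Σ ν·ξ):
  E: 65.1 − 1(10.19) − 2(1.676) = 51.56
  B: 0 + 2(10.19) = 20.38
  D: 0 + 2(1.676) = 3.353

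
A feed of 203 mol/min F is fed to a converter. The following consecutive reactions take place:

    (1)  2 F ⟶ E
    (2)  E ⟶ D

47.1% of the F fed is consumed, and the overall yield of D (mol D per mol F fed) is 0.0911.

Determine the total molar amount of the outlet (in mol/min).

Conversion of F: F consumed = 2ξ₁ = 0.471 × 203 → ξ₁ = 47.81 mol/min.
Yield of D: 1ξ₂ / 203 = 0.0911 → ξ₂ = 18.49 mol/min.
Outlet amounts (n = n₀ + Σ ν·ξ):
  F: 203 − 2(47.81) = 107.4
  E: 0 + 1(47.81) − 1(18.49) = 29.31
  D: 0 + 1(18.49) = 18.49
Total out = 107.4 + 29.31 + 18.49 = 155.2 mol/min.

155 mol/min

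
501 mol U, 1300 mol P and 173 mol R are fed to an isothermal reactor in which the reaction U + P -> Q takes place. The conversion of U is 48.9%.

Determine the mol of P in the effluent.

U reacted = 0.489 × 501 = 245 mol; ν_U = −1, so ξ = 245/1 = 245 mol.
Outlet amounts (n = n₀ + ν ξ):
  U: 501 − 1(245) = 256
  P: 1300 − 1(245) = 1055
  Q: 0 + 1(245) = 245
  R: 173 (inert)

1060 mol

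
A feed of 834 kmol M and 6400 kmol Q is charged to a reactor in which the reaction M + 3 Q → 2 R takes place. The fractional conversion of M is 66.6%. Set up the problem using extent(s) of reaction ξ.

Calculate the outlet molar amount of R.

M reacted = 0.666 × 834 = 555.4 kmol; ν_M = −1, so ξ = 555.4/1 = 555.4 kmol.
Outlet amounts (n = n₀ + ν ξ):
  M: 834 − 1(555.4) = 278.6
  Q: 6400 − 3(555.4) = 4734
  R: 0 + 2(555.4) = 1111

1110 kmol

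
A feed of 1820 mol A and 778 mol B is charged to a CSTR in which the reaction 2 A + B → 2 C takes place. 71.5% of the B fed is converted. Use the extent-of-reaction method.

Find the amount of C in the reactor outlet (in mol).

1110 mol

B reacted = 0.715 × 778 = 556.3 mol; ν_B = −1, so ξ = 556.3/1 = 556.3 mol.
Outlet amounts (n = n₀ + ν ξ):
  A: 1820 − 2(556.3) = 707.5
  B: 778 − 1(556.3) = 221.7
  C: 0 + 2(556.3) = 1113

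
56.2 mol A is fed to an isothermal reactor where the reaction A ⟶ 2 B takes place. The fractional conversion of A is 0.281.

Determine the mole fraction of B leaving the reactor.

0.439

A reacted = 0.281 × 56.2 = 15.79 mol; ν_A = −1, so ξ = 15.79/1 = 15.79 mol.
Outlet amounts (n = n₀ + ν ξ):
  A: 56.2 − 1(15.79) = 40.41
  B: 0 + 2(15.79) = 31.58
Total out = 71.99 mol; y_B = 31.58 / 71.99 = 0.4387.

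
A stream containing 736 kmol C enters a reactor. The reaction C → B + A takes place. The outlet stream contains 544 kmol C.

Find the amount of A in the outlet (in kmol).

192 kmol

For C: n = n₀ − 1ξ → 544 = 736 − 1ξ, giving ξ = 192 kmol.
Outlet amounts (n = n₀ + ν ξ):
  C: 736 − 1(192) = 544
  B: 0 + 1(192) = 192
  A: 0 + 1(192) = 192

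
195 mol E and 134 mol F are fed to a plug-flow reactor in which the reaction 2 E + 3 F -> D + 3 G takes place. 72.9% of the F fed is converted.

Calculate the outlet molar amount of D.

F reacted = 0.729 × 134 = 97.69 mol; ν_F = −3, so ξ = 97.69/3 = 32.56 mol.
Outlet amounts (n = n₀ + ν ξ):
  E: 195 − 2(32.56) = 129.9
  F: 134 − 3(32.56) = 36.31
  D: 0 + 1(32.56) = 32.56
  G: 0 + 3(32.56) = 97.69

32.6 mol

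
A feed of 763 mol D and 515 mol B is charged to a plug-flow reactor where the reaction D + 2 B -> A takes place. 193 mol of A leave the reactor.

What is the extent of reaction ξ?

For A: n = n₀ + 1ξ → 193 = 0 + 1ξ, giving ξ = 193 mol.
Outlet amounts (n = n₀ + ν ξ):
  D: 763 − 1(193) = 570
  B: 515 − 2(193) = 129
  A: 0 + 1(193) = 193

ξ = 193 mol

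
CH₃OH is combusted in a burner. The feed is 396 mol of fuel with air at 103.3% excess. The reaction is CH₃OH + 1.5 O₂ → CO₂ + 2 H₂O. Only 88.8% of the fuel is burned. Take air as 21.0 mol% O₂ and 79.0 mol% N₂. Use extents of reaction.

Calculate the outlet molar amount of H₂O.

703 mol

Stoichiometric O₂ = 1.5 × 396 = 594 mol; O₂ fed = 594 × 2.033 = 1208 mol.
N₂ fed = 1208 × 79/21 = 4543 mol.
Fuel reacted = 0.888 × 396 → ξ = 351.6 mol.
Outlet (n = n₀ + ν ξ):
  CH₃OH: 396 − 1(351.6) = 44.35
  O₂: 1208 − 1.5(351.6) = 680.1
  N₂: 4543 (inert)
  CO₂: 0 + 1(351.6) = 351.6
  H₂O: 0 + 2(351.6) = 703.3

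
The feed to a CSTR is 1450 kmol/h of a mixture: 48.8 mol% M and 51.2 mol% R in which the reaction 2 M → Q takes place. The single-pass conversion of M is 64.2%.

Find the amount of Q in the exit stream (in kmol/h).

227 kmol/h

M reacted = 0.642 × 707.6 = 454.3 kmol/h; ν_M = −2, so ξ = 454.3/2 = 227.1 kmol/h.
Outlet amounts (n = n₀ + ν ξ):
  M: 707.6 − 2(227.1) = 253.3
  Q: 0 + 1(227.1) = 227.1
  R: 742.4 (inert)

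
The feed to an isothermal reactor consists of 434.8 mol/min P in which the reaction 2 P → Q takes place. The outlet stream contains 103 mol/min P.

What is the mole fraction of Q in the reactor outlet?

0.617

For P: n = n₀ − 2ξ → 103 = 434.8 − 2ξ, giving ξ = 165.9 mol/min.
Outlet amounts (n = n₀ + ν ξ):
  P: 434.8 − 2(165.9) = 103
  Q: 0 + 1(165.9) = 165.9
Total out = 268.9 mol/min; y_Q = 165.9 / 268.9 = 0.617.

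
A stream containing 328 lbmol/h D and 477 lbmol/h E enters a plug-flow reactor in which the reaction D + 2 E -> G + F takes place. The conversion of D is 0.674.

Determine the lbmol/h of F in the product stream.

221 lbmol/h

D reacted = 0.674 × 328 = 221.1 lbmol/h; ν_D = −1, so ξ = 221.1/1 = 221.1 lbmol/h.
Outlet amounts (n = n₀ + ν ξ):
  D: 328 − 1(221.1) = 106.9
  E: 477 − 2(221.1) = 34.86
  G: 0 + 1(221.1) = 221.1
  F: 0 + 1(221.1) = 221.1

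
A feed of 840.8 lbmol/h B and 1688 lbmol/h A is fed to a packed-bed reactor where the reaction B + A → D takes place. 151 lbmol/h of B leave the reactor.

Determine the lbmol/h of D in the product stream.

For B: n = n₀ − 1ξ → 151 = 840.8 − 1ξ, giving ξ = 689.8 lbmol/h.
Outlet amounts (n = n₀ + ν ξ):
  B: 840.8 − 1(689.8) = 151
  A: 1688 − 1(689.8) = 998.2
  D: 0 + 1(689.8) = 689.8

690 lbmol/h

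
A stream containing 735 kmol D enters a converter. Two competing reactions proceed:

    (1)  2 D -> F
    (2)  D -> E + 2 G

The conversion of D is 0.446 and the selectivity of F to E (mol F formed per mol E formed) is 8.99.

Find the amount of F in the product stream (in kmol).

Conversion of D: D consumed = 0.446 × 735 = 327.8 kmol = 2ξ₁ + 1ξ₂.
Selectivity: 1ξ₁ / (1ξ₂) = 8.99 → ξ₁ = 8.99 ξ₂.
Substitute: (2·8.99 + 1) ξ₂ = 327.8 → ξ₂ = 17.27 kmol, ξ₁ = 155.3 kmol.
Outlet amounts (n = n₀ + Σ ν·ξ):
  D: 735 − 2(155.3) − 1(17.27) = 407.2
  F: 0 + 1(155.3) = 155.3
  E: 0 + 1(17.27) = 17.27
  G: 0 + 2(17.27) = 34.54

155 kmol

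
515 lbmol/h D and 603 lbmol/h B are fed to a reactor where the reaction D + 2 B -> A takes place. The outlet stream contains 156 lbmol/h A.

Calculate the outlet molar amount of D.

For A: n = n₀ + 1ξ → 156 = 0 + 1ξ, giving ξ = 156 lbmol/h.
Outlet amounts (n = n₀ + ν ξ):
  D: 515 − 1(156) = 359
  B: 603 − 2(156) = 291
  A: 0 + 1(156) = 156

359 lbmol/h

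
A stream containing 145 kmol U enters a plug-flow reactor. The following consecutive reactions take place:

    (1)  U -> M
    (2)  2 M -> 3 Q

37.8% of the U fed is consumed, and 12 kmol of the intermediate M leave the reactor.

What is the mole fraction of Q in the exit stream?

0.386

Conversion of U: U consumed = 1ξ₁ = 0.378 × 145 → ξ₁ = 54.81 kmol.
M balance: n_M = 0 + 1ξ₁ − 2ξ₂ = 12 → ξ₂ = (1·54.81 − 12)/2 = 21.41 kmol.
Outlet amounts (n = n₀ + Σ ν·ξ):
  U: 145 − 1(54.81) = 90.19
  M: 0 + 1(54.81) − 2(21.41) = 12
  Q: 0 + 3(21.41) = 64.22
Total out = 166.4 kmol; y_Q = 64.22 / 166.4 = 0.3859.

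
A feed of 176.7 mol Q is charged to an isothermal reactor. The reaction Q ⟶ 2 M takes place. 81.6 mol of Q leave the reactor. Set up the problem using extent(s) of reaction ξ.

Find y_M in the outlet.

0.7

For Q: n = n₀ − 1ξ → 81.6 = 176.7 − 1ξ, giving ξ = 95.1 mol.
Outlet amounts (n = n₀ + ν ξ):
  Q: 176.7 − 1(95.1) = 81.6
  M: 0 + 2(95.1) = 190.2
Total out = 271.8 mol; y_M = 190.2 / 271.8 = 0.6998.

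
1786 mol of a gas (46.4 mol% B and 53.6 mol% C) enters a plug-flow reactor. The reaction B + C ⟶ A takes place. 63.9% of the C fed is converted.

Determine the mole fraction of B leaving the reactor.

C reacted = 0.639 × 957.3 = 611.7 mol; ν_C = −1, so ξ = 611.7/1 = 611.7 mol.
Outlet amounts (n = n₀ + ν ξ):
  B: 828.7 − 1(611.7) = 217
  C: 957.3 − 1(611.7) = 345.6
  A: 0 + 1(611.7) = 611.7
Total out = 1174 mol; y_B = 217 / 1174 = 0.1848.

0.185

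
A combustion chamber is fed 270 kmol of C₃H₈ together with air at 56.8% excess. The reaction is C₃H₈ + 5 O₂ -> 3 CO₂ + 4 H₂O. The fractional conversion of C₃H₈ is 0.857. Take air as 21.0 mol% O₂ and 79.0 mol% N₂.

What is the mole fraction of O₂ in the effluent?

0.0907

Stoichiometric O₂ = 5 × 270 = 1350 kmol; O₂ fed = 1350 × 1.568 = 2117 kmol.
N₂ fed = 2117 × 79/21 = 7963 kmol.
Fuel reacted = 0.857 × 270 → ξ = 231.4 kmol.
Outlet (n = n₀ + ν ξ):
  C₃H₈: 270 − 1(231.4) = 38.61
  O₂: 2117 − 5(231.4) = 959.9
  N₂: 7963 (inert)
  CO₂: 0 + 3(231.4) = 694.2
  H₂O: 0 + 4(231.4) = 925.6
Total out = 10580 kmol; y_O₂ = 959.9 / 10580 = 0.09071.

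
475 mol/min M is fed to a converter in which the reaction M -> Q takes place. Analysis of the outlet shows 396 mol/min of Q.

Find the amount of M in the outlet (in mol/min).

79 mol/min

For Q: n = n₀ + 1ξ → 396 = 0 + 1ξ, giving ξ = 396 mol/min.
Outlet amounts (n = n₀ + ν ξ):
  M: 475 − 1(396) = 79
  Q: 0 + 1(396) = 396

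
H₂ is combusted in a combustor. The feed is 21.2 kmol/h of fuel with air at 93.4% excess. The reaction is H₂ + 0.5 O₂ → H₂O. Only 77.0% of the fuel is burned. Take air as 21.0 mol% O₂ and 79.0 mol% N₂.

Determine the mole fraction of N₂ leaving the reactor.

0.697

Stoichiometric O₂ = 0.5 × 21.2 = 10.6 kmol/h; O₂ fed = 10.6 × 1.934 = 20.5 kmol/h.
N₂ fed = 20.5 × 79/21 = 77.12 kmol/h.
Fuel reacted = 0.77 × 21.2 → ξ = 16.32 kmol/h.
Outlet (n = n₀ + ν ξ):
  H₂: 21.2 − 1(16.32) = 4.876
  O₂: 20.5 − 0.5(16.32) = 12.34
  N₂: 77.12 (inert)
  H₂O: 0 + 1(16.32) = 16.32
Total out = 110.7 kmol/h; y_N₂ = 77.12 / 110.7 = 0.6969.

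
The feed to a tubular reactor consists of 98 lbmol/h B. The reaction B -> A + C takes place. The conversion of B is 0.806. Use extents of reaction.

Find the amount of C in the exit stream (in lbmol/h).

B reacted = 0.806 × 98 = 78.99 lbmol/h; ν_B = −1, so ξ = 78.99/1 = 78.99 lbmol/h.
Outlet amounts (n = n₀ + ν ξ):
  B: 98 − 1(78.99) = 19.01
  A: 0 + 1(78.99) = 78.99
  C: 0 + 1(78.99) = 78.99

79 lbmol/h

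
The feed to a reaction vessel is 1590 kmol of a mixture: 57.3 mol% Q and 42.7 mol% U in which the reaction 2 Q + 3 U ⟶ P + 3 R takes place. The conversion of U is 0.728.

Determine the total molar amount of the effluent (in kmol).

U reacted = 0.728 × 678.9 = 494.3 kmol; ν_U = −3, so ξ = 494.3/3 = 164.8 kmol.
Outlet amounts (n = n₀ + ν ξ):
  Q: 911.1 − 2(164.8) = 581.6
  U: 678.9 − 3(164.8) = 184.7
  P: 0 + 1(164.8) = 164.8
  R: 0 + 3(164.8) = 494.3
Total out = 581.6 + 184.7 + 164.8 + 494.3 = 1425 kmol.

1430 kmol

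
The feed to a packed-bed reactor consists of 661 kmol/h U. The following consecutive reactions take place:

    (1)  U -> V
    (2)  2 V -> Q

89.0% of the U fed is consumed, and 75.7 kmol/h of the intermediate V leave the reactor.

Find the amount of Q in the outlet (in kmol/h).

Conversion of U: U consumed = 1ξ₁ = 0.89 × 661 → ξ₁ = 588.3 kmol/h.
V balance: n_V = 0 + 1ξ₁ − 2ξ₂ = 75.7 → ξ₂ = (1·588.3 − 75.7)/2 = 256.3 kmol/h.
Outlet amounts (n = n₀ + Σ ν·ξ):
  U: 661 − 1(588.3) = 72.71
  V: 0 + 1(588.3) − 2(256.3) = 75.7
  Q: 0 + 1(256.3) = 256.3

256 kmol/h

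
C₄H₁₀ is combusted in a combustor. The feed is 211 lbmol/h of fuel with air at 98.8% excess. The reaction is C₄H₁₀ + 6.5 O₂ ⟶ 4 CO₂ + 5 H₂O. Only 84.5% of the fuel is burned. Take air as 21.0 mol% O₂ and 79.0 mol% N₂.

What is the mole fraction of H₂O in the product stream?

0.0662

Stoichiometric O₂ = 6.5 × 211 = 1372 lbmol/h; O₂ fed = 1372 × 1.988 = 2727 lbmol/h.
N₂ fed = 2727 × 79/21 = 10260 lbmol/h.
Fuel reacted = 0.845 × 211 → ξ = 178.3 lbmol/h.
Outlet (n = n₀ + ν ξ):
  C₄H₁₀: 211 − 1(178.3) = 32.71
  O₂: 2727 − 6.5(178.3) = 1568
  N₂: 10260 (inert)
  CO₂: 0 + 4(178.3) = 713.2
  H₂O: 0 + 5(178.3) = 891.5
Total out = 13460 lbmol/h; y_H₂O = 891.5 / 13460 = 0.06622.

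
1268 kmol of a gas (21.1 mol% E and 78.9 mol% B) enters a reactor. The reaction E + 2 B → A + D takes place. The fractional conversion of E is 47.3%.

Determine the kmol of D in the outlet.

E reacted = 0.473 × 267.5 = 126.6 kmol; ν_E = −1, so ξ = 126.6/1 = 126.6 kmol.
Outlet amounts (n = n₀ + ν ξ):
  E: 267.5 − 1(126.6) = 141
  B: 1000 − 2(126.6) = 747.4
  A: 0 + 1(126.6) = 126.6
  D: 0 + 1(126.6) = 126.6

127 kmol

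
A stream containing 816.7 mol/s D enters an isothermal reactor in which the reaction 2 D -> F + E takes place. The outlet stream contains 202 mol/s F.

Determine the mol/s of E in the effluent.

For F: n = n₀ + 1ξ → 202 = 0 + 1ξ, giving ξ = 202 mol/s.
Outlet amounts (n = n₀ + ν ξ):
  D: 816.7 − 2(202) = 412.7
  F: 0 + 1(202) = 202
  E: 0 + 1(202) = 202

202 mol/s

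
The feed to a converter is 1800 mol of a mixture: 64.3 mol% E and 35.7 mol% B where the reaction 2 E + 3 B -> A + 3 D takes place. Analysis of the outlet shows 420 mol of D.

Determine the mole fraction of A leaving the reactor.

For D: n = n₀ + 3ξ → 420 = 0 + 3ξ, giving ξ = 140 mol.
Outlet amounts (n = n₀ + ν ξ):
  E: 1157 − 2(140) = 877.4
  B: 642.6 − 3(140) = 222.6
  A: 0 + 1(140) = 140
  D: 0 + 3(140) = 420
Total out = 1660 mol; y_A = 140 / 1660 = 0.08434.

0.0843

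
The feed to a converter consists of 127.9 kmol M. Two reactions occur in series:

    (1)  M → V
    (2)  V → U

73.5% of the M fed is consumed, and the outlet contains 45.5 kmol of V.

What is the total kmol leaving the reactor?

128 kmol

Conversion of M: M consumed = 1ξ₁ = 0.735 × 127.9 → ξ₁ = 94.01 kmol.
V balance: n_V = 0 + 1ξ₁ − 1ξ₂ = 45.5 → ξ₂ = (1·94.01 − 45.5)/1 = 48.51 kmol.
Outlet amounts (n = n₀ + Σ ν·ξ):
  M: 127.9 − 1(94.01) = 33.89
  V: 0 + 1(94.01) − 1(48.51) = 45.5
  U: 0 + 1(48.51) = 48.51
Total out = 33.89 + 45.5 + 48.51 = 127.9 kmol.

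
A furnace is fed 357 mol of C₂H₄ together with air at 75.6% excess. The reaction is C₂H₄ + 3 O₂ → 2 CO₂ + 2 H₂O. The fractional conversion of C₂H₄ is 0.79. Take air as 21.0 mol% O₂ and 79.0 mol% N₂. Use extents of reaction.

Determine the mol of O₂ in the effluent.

Stoichiometric O₂ = 3 × 357 = 1071 mol; O₂ fed = 1071 × 1.756 = 1881 mol.
N₂ fed = 1881 × 79/21 = 7075 mol.
Fuel reacted = 0.79 × 357 → ξ = 282 mol.
Outlet (n = n₀ + ν ξ):
  C₂H₄: 357 − 1(282) = 74.97
  O₂: 1881 − 3(282) = 1035
  N₂: 7075 (inert)
  CO₂: 0 + 2(282) = 564.1
  H₂O: 0 + 2(282) = 564.1

1030 mol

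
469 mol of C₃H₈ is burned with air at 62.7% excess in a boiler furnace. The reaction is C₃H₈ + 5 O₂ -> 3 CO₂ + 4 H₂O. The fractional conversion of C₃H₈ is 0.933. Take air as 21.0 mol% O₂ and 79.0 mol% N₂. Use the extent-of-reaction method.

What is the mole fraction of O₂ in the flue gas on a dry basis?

Stoichiometric O₂ = 5 × 469 = 2345 mol; O₂ fed = 2345 × 1.627 = 3815 mol.
N₂ fed = 3815 × 79/21 = 14350 mol.
Fuel reacted = 0.933 × 469 → ξ = 437.6 mol.
Outlet (n = n₀ + ν ξ):
  C₃H₈: 469 − 1(437.6) = 31.42
  O₂: 3815 − 5(437.6) = 1627
  N₂: 14350 (inert)
  CO₂: 0 + 3(437.6) = 1313
  H₂O: 0 + 4(437.6) = 1750
Dry total = 17320 mol; y_O₂ (dry) = 1627 / 17320 = 0.09394.

0.0939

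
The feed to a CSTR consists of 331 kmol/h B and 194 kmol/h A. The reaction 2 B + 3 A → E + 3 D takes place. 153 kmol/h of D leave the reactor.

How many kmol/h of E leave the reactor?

For D: n = n₀ + 3ξ → 153 = 0 + 3ξ, giving ξ = 51 kmol/h.
Outlet amounts (n = n₀ + ν ξ):
  B: 331 − 2(51) = 229
  A: 194 − 3(51) = 41
  E: 0 + 1(51) = 51
  D: 0 + 3(51) = 153

51 kmol/h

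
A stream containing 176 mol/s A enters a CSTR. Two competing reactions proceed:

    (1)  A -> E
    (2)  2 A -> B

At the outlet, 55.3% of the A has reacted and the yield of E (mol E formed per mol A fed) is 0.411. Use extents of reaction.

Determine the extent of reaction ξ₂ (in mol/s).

ξ₂ = 12.5 mol/s

Yield of E: 1ξ₁ / 176 = 0.411 → ξ₁ = 72.34 mol/s.
Conversion of A: 1ξ₁ + 2ξ₂ = 0.553 × 176 = 97.33 → ξ₂ = 12.5 mol/s.
Outlet amounts (n = n₀ + Σ ν·ξ):
  A: 176 − 1(72.34) − 2(12.5) = 78.67
  E: 0 + 1(72.34) = 72.34
  B: 0 + 1(12.5) = 12.5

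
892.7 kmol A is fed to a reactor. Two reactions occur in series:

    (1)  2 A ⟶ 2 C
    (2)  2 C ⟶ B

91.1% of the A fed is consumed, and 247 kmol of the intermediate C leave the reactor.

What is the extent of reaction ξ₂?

Conversion of A: A consumed = 2ξ₁ = 0.911 × 892.7 → ξ₁ = 406.6 kmol.
C balance: n_C = 0 + 2ξ₁ − 2ξ₂ = 247 → ξ₂ = (2·406.6 − 247)/2 = 283.1 kmol.
Outlet amounts (n = n₀ + Σ ν·ξ):
  A: 892.7 − 2(406.6) = 79.45
  C: 0 + 2(406.6) − 2(283.1) = 247
  B: 0 + 1(283.1) = 283.1

ξ₂ = 283 kmol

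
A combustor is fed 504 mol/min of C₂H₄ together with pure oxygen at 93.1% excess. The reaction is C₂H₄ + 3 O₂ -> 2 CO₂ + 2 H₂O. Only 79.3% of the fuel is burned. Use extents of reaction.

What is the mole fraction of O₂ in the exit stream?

Stoichiometric O₂ = 3 × 504 = 1512 mol/min; O₂ fed = 1512 × 1.931 = 2920 mol/min.
Fuel reacted = 0.793 × 504 → ξ = 399.7 mol/min.
Outlet (n = n₀ + ν ξ):
  C₂H₄: 504 − 1(399.7) = 104.3
  O₂: 2920 − 3(399.7) = 1721
  CO₂: 0 + 2(399.7) = 799.3
  H₂O: 0 + 2(399.7) = 799.3
Total out = 3424 mol/min; y_O₂ = 1721 / 3424 = 0.5026.

0.503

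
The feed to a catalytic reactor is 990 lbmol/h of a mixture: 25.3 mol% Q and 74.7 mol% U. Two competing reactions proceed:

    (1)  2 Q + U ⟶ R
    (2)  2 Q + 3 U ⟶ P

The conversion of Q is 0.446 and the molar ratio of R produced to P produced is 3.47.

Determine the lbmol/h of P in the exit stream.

12.5 lbmol/h

Conversion of Q: Q consumed = 0.446 × 250.5 = 111.7 lbmol/h = 2ξ₁ + 2ξ₂.
Selectivity: 1ξ₁ / (1ξ₂) = 3.47 → ξ₁ = 3.47 ξ₂.
Substitute: (2·3.47 + 2) ξ₂ = 111.7 → ξ₂ = 12.5 lbmol/h, ξ₁ = 43.36 lbmol/h.
Outlet amounts (n = n₀ + Σ ν·ξ):
  Q: 250.5 − 2(43.36) − 2(12.5) = 138.8
  U: 739.5 − 1(43.36) − 3(12.5) = 658.7
  R: 0 + 1(43.36) = 43.36
  P: 0 + 1(12.5) = 12.5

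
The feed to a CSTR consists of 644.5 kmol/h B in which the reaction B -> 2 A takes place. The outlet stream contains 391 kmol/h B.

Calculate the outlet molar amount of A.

507 kmol/h

For B: n = n₀ − 1ξ → 391 = 644.5 − 1ξ, giving ξ = 253.5 kmol/h.
Outlet amounts (n = n₀ + ν ξ):
  B: 644.5 − 1(253.5) = 391
  A: 0 + 2(253.5) = 507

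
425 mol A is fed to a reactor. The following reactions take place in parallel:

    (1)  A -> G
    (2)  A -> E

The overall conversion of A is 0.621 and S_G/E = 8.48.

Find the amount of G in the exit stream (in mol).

Conversion of A: A consumed = 0.621 × 425 = 263.9 mol = 1ξ₁ + 1ξ₂.
Selectivity: 1ξ₁ / (1ξ₂) = 8.48 → ξ₁ = 8.48 ξ₂.
Substitute: (1·8.48 + 1) ξ₂ = 263.9 → ξ₂ = 27.84 mol, ξ₁ = 236.1 mol.
Outlet amounts (n = n₀ + Σ ν·ξ):
  A: 425 − 1(236.1) − 1(27.84) = 161.1
  G: 0 + 1(236.1) = 236.1
  E: 0 + 1(27.84) = 27.84

236 mol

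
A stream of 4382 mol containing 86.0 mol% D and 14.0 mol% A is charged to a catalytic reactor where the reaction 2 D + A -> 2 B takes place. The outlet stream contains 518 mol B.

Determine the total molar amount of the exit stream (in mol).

4120 mol

For B: n = n₀ + 2ξ → 518 = 0 + 2ξ, giving ξ = 259 mol.
Outlet amounts (n = n₀ + ν ξ):
  D: 3769 − 2(259) = 3251
  A: 613.5 − 1(259) = 354.5
  B: 0 + 2(259) = 518
Total out = 3251 + 354.5 + 518 = 4123 mol.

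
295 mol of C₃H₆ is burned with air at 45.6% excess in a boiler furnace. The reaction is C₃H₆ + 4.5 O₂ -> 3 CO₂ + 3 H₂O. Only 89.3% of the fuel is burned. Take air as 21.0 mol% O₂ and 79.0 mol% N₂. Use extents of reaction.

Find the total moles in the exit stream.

Stoichiometric O₂ = 4.5 × 295 = 1328 mol; O₂ fed = 1328 × 1.456 = 1933 mol.
N₂ fed = 1933 × 79/21 = 7271 mol.
Fuel reacted = 0.893 × 295 → ξ = 263.4 mol.
Outlet (n = n₀ + ν ξ):
  C₃H₆: 295 − 1(263.4) = 31.56
  O₂: 1933 − 4.5(263.4) = 747.4
  N₂: 7271 (inert)
  CO₂: 0 + 3(263.4) = 790.3
  H₂O: 0 + 3(263.4) = 790.3
Total out = 31.56 + 747.4 + 7271 + 790.3 + 790.3 = 9631 mol.

9630 mol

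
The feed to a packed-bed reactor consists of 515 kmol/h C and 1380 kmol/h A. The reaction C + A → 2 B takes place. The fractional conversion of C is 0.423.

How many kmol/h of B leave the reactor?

436 kmol/h

C reacted = 0.423 × 515 = 217.8 kmol/h; ν_C = −1, so ξ = 217.8/1 = 217.8 kmol/h.
Outlet amounts (n = n₀ + ν ξ):
  C: 515 − 1(217.8) = 297.2
  A: 1380 − 1(217.8) = 1162
  B: 0 + 2(217.8) = 435.7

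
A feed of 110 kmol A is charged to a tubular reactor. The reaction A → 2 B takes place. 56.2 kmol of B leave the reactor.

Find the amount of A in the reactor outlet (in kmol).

For B: n = n₀ + 2ξ → 56.2 = 0 + 2ξ, giving ξ = 28.1 kmol.
Outlet amounts (n = n₀ + ν ξ):
  A: 110 − 1(28.1) = 81.9
  B: 0 + 2(28.1) = 56.2

81.9 kmol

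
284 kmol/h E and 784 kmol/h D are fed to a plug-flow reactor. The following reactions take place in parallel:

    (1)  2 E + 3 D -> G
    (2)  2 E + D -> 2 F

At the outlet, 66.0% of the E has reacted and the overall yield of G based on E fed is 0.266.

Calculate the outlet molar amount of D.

Yield of G: 1ξ₁ / 284 = 0.266 → ξ₁ = 75.54 kmol/h.
Conversion of E: 2ξ₁ + 2ξ₂ = 0.66 × 284 = 187.4 → ξ₂ = 18.18 kmol/h.
Outlet amounts (n = n₀ + Σ ν·ξ):
  E: 284 − 2(75.54) − 2(18.18) = 96.56
  D: 784 − 3(75.54) − 1(18.18) = 539.2
  G: 0 + 1(75.54) = 75.54
  F: 0 + 2(18.18) = 36.35

539 kmol/h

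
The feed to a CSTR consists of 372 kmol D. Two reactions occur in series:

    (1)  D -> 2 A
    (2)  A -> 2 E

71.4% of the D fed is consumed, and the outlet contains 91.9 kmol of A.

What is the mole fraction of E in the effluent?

Conversion of D: D consumed = 1ξ₁ = 0.714 × 372 → ξ₁ = 265.6 kmol.
A balance: n_A = 0 + 2ξ₁ − 1ξ₂ = 91.9 → ξ₂ = (2·265.6 − 91.9)/1 = 439.3 kmol.
Outlet amounts (n = n₀ + Σ ν·ξ):
  D: 372 − 1(265.6) = 106.4
  A: 0 + 2(265.6) − 1(439.3) = 91.9
  E: 0 + 2(439.3) = 878.6
Total out = 1077 kmol; y_E = 878.6 / 1077 = 0.8159.

0.816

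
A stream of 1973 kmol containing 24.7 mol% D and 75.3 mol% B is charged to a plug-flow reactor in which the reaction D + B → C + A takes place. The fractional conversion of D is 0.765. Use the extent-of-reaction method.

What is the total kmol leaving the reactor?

1970 kmol

D reacted = 0.765 × 487.3 = 372.8 kmol; ν_D = −1, so ξ = 372.8/1 = 372.8 kmol.
Outlet amounts (n = n₀ + ν ξ):
  D: 487.3 − 1(372.8) = 114.5
  B: 1486 − 1(372.8) = 1113
  C: 0 + 1(372.8) = 372.8
  A: 0 + 1(372.8) = 372.8
Total out = 114.5 + 1113 + 372.8 + 372.8 = 1973 kmol.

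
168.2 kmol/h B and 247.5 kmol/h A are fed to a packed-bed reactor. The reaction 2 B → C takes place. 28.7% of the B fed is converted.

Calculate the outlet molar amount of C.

24.1 kmol/h

B reacted = 0.287 × 168.2 = 48.27 kmol/h; ν_B = −2, so ξ = 48.27/2 = 24.14 kmol/h.
Outlet amounts (n = n₀ + ν ξ):
  B: 168.2 − 2(24.14) = 119.9
  C: 0 + 1(24.14) = 24.14
  A: 247.5 (inert)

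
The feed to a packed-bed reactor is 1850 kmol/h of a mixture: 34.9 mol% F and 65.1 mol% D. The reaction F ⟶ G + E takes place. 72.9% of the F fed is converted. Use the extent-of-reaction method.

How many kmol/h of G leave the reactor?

471 kmol/h

F reacted = 0.729 × 645.6 = 470.7 kmol/h; ν_F = −1, so ξ = 470.7/1 = 470.7 kmol/h.
Outlet amounts (n = n₀ + ν ξ):
  F: 645.6 − 1(470.7) = 175
  G: 0 + 1(470.7) = 470.7
  E: 0 + 1(470.7) = 470.7
  D: 1204 (inert)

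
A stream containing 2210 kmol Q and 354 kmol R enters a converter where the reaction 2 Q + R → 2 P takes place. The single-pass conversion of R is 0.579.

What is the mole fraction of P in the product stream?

0.174

R reacted = 0.579 × 354 = 205 kmol; ν_R = −1, so ξ = 205/1 = 205 kmol.
Outlet amounts (n = n₀ + ν ξ):
  Q: 2210 − 2(205) = 1800
  R: 354 − 1(205) = 149
  P: 0 + 2(205) = 409.9
Total out = 2359 kmol; y_P = 409.9 / 2359 = 0.1738.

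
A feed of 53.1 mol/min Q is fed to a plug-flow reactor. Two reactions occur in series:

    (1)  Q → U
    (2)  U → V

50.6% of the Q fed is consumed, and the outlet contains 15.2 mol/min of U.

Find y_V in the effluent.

0.22

Conversion of Q: Q consumed = 1ξ₁ = 0.506 × 53.1 → ξ₁ = 26.87 mol/min.
U balance: n_U = 0 + 1ξ₁ − 1ξ₂ = 15.2 → ξ₂ = (1·26.87 − 15.2)/1 = 11.67 mol/min.
Outlet amounts (n = n₀ + Σ ν·ξ):
  Q: 53.1 − 1(26.87) = 26.23
  U: 0 + 1(26.87) − 1(11.67) = 15.2
  V: 0 + 1(11.67) = 11.67
Total out = 53.1 mol/min; y_V = 11.67 / 53.1 = 0.2197.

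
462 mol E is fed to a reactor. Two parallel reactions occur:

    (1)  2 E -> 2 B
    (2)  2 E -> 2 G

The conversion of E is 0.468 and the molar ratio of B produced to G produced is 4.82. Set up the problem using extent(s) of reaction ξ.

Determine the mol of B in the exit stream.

Conversion of E: E consumed = 0.468 × 462 = 216.2 mol = 2ξ₁ + 2ξ₂.
Selectivity: 2ξ₁ / (2ξ₂) = 4.82 → ξ₁ = 4.82 ξ₂.
Substitute: (2·4.82 + 2) ξ₂ = 216.2 → ξ₂ = 18.58 mol, ξ₁ = 89.53 mol.
Outlet amounts (n = n₀ + Σ ν·ξ):
  E: 462 − 2(89.53) − 2(18.58) = 245.8
  B: 0 + 2(89.53) = 179.1
  G: 0 + 2(18.58) = 37.15

179 mol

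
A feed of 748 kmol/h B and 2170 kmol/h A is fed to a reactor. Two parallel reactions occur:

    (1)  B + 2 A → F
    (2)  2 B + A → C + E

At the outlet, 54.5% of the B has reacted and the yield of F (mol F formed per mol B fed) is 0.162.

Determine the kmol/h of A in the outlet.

Yield of F: 1ξ₁ / 748 = 0.162 → ξ₁ = 121.2 kmol/h.
Conversion of B: 1ξ₁ + 2ξ₂ = 0.545 × 748 = 407.7 → ξ₂ = 143.2 kmol/h.
Outlet amounts (n = n₀ + Σ ν·ξ):
  B: 748 − 1(121.2) − 2(143.2) = 340.3
  A: 2170 − 2(121.2) − 1(143.2) = 1784
  F: 0 + 1(121.2) = 121.2
  C: 0 + 1(143.2) = 143.2
  E: 0 + 1(143.2) = 143.2

1780 kmol/h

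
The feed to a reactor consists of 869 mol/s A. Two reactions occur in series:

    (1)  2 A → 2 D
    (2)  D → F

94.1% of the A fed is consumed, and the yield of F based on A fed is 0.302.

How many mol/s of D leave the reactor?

555 mol/s

Conversion of A: A consumed = 2ξ₁ = 0.941 × 869 → ξ₁ = 408.9 mol/s.
Yield of F: 1ξ₂ / 869 = 0.302 → ξ₂ = 262.4 mol/s.
Outlet amounts (n = n₀ + Σ ν·ξ):
  A: 869 − 2(408.9) = 51.27
  D: 0 + 2(408.9) − 1(262.4) = 555.3
  F: 0 + 1(262.4) = 262.4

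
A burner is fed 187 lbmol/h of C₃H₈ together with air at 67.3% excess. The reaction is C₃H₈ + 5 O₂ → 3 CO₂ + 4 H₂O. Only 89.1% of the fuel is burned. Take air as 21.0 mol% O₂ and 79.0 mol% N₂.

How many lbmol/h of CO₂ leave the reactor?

500 lbmol/h

Stoichiometric O₂ = 5 × 187 = 935 lbmol/h; O₂ fed = 935 × 1.673 = 1564 lbmol/h.
N₂ fed = 1564 × 79/21 = 5885 lbmol/h.
Fuel reacted = 0.891 × 187 → ξ = 166.6 lbmol/h.
Outlet (n = n₀ + ν ξ):
  C₃H₈: 187 − 1(166.6) = 20.38
  O₂: 1564 − 5(166.6) = 731.2
  N₂: 5885 (inert)
  CO₂: 0 + 3(166.6) = 499.9
  H₂O: 0 + 4(166.6) = 666.5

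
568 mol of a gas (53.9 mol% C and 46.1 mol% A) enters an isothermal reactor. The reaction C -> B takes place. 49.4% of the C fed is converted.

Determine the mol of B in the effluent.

C reacted = 0.494 × 306.2 = 151.2 mol; ν_C = −1, so ξ = 151.2/1 = 151.2 mol.
Outlet amounts (n = n₀ + ν ξ):
  C: 306.2 − 1(151.2) = 154.9
  B: 0 + 1(151.2) = 151.2
  A: 261.8 (inert)

151 mol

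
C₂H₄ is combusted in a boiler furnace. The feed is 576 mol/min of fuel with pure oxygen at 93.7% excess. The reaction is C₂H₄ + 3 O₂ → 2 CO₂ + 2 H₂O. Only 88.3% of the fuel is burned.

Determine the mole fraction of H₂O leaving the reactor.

Stoichiometric O₂ = 3 × 576 = 1728 mol/min; O₂ fed = 1728 × 1.937 = 3347 mol/min.
Fuel reacted = 0.883 × 576 → ξ = 508.6 mol/min.
Outlet (n = n₀ + ν ξ):
  C₂H₄: 576 − 1(508.6) = 67.39
  O₂: 3347 − 3(508.6) = 1821
  CO₂: 0 + 2(508.6) = 1017
  H₂O: 0 + 2(508.6) = 1017
Total out = 3923 mol/min; y_H₂O = 1017 / 3923 = 0.2593.

0.259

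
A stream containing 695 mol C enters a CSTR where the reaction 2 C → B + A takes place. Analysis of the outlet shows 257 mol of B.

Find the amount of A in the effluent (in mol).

257 mol

For B: n = n₀ + 1ξ → 257 = 0 + 1ξ, giving ξ = 257 mol.
Outlet amounts (n = n₀ + ν ξ):
  C: 695 − 2(257) = 181
  B: 0 + 1(257) = 257
  A: 0 + 1(257) = 257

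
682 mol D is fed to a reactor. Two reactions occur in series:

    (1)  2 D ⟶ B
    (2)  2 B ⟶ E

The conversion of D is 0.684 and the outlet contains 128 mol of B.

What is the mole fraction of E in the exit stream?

Conversion of D: D consumed = 2ξ₁ = 0.684 × 682 → ξ₁ = 233.2 mol.
B balance: n_B = 0 + 1ξ₁ − 2ξ₂ = 128 → ξ₂ = (1·233.2 − 128)/2 = 52.62 mol.
Outlet amounts (n = n₀ + Σ ν·ξ):
  D: 682 − 2(233.2) = 215.5
  B: 0 + 1(233.2) − 2(52.62) = 128
  E: 0 + 1(52.62) = 52.62
Total out = 396.1 mol; y_E = 52.62 / 396.1 = 0.1328.

0.133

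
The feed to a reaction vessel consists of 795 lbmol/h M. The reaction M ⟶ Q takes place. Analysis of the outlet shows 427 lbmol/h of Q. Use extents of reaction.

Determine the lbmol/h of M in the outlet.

368 lbmol/h

For Q: n = n₀ + 1ξ → 427 = 0 + 1ξ, giving ξ = 427 lbmol/h.
Outlet amounts (n = n₀ + ν ξ):
  M: 795 − 1(427) = 368
  Q: 0 + 1(427) = 427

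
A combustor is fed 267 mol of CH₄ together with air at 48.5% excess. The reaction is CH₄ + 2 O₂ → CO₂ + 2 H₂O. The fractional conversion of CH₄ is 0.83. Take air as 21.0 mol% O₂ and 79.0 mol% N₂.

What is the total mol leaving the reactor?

4040 mol

Stoichiometric O₂ = 2 × 267 = 534 mol; O₂ fed = 534 × 1.485 = 793 mol.
N₂ fed = 793 × 79/21 = 2983 mol.
Fuel reacted = 0.83 × 267 → ξ = 221.6 mol.
Outlet (n = n₀ + ν ξ):
  CH₄: 267 − 1(221.6) = 45.39
  O₂: 793 − 2(221.6) = 349.8
  N₂: 2983 (inert)
  CO₂: 0 + 1(221.6) = 221.6
  H₂O: 0 + 2(221.6) = 443.2
Total out = 45.39 + 349.8 + 2983 + 221.6 + 443.2 = 4043 mol.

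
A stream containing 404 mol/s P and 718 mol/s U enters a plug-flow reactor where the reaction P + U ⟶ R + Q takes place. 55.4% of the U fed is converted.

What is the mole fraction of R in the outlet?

U reacted = 0.554 × 718 = 397.8 mol/s; ν_U = −1, so ξ = 397.8/1 = 397.8 mol/s.
Outlet amounts (n = n₀ + ν ξ):
  P: 404 − 1(397.8) = 6.228
  U: 718 − 1(397.8) = 320.2
  R: 0 + 1(397.8) = 397.8
  Q: 0 + 1(397.8) = 397.8
Total out = 1122 mol/s; y_R = 397.8 / 1122 = 0.3545.

0.355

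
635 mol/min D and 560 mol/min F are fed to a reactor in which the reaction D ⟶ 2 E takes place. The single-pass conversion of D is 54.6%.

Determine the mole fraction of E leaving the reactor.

D reacted = 0.546 × 635 = 346.7 mol/min; ν_D = −1, so ξ = 346.7/1 = 346.7 mol/min.
Outlet amounts (n = n₀ + ν ξ):
  D: 635 − 1(346.7) = 288.3
  E: 0 + 2(346.7) = 693.4
  F: 560 (inert)
Total out = 1542 mol/min; y_E = 693.4 / 1542 = 0.4498.

0.45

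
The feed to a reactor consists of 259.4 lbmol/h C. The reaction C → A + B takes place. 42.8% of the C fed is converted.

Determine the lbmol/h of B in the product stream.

C reacted = 0.428 × 259.4 = 111 lbmol/h; ν_C = −1, so ξ = 111/1 = 111 lbmol/h.
Outlet amounts (n = n₀ + ν ξ):
  C: 259.4 − 1(111) = 148.4
  A: 0 + 1(111) = 111
  B: 0 + 1(111) = 111

111 lbmol/h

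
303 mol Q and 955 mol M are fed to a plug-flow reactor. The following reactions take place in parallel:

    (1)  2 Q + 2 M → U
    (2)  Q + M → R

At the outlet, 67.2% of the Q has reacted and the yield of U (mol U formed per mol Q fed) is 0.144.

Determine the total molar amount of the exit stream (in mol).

1010 mol

Yield of U: 1ξ₁ / 303 = 0.144 → ξ₁ = 43.63 mol.
Conversion of Q: 2ξ₁ + 1ξ₂ = 0.672 × 303 = 203.6 → ξ₂ = 116.4 mol.
Outlet amounts (n = n₀ + Σ ν·ξ):
  Q: 303 − 2(43.63) − 1(116.4) = 99.38
  M: 955 − 2(43.63) − 1(116.4) = 751.4
  U: 0 + 1(43.63) = 43.63
  R: 0 + 1(116.4) = 116.4
Total out = 99.38 + 751.4 + 43.63 + 116.4 = 1011 mol.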